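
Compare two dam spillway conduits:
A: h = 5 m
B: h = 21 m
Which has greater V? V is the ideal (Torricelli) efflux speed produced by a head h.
V(A) = 9.905 m/s, V(B) = 20.3 m/s. Answer: B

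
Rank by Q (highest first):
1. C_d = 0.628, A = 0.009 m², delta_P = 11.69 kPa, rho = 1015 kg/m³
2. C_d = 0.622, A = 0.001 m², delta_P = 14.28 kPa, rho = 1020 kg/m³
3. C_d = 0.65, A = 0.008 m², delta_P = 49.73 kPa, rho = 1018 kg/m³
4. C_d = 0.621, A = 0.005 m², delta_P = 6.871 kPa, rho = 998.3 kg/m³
Case 1: Q = 27.13 L/s
Case 2: Q = 3.291 L/s
Case 3: Q = 51.4 L/s
Case 4: Q = 11.52 L/s
Ranking (highest first): 3, 1, 4, 2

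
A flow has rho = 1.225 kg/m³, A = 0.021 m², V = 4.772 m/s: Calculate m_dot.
Formula: \dot{m} = \rho A V
m_dot = 1.225·0.021·4.772 = 0.1228 kg/s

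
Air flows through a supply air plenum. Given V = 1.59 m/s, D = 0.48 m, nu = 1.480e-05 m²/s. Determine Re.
Formula: Re = \frac{V D}{\nu}
Re = 1.59·0.48/1.480e-05 = 51568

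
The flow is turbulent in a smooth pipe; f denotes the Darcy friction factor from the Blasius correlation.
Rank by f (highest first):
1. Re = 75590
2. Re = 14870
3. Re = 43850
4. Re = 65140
Case 1: f = 0.01906
Case 2: f = 0.02862
Case 3: f = 0.02184
Case 4: f = 0.01978
Ranking (highest first): 2, 3, 4, 1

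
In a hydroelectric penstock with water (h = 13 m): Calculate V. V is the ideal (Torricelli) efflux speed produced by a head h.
Formula: V = \sqrt{2 g h}
V = √(2·9.81·13) = 15.97 m/s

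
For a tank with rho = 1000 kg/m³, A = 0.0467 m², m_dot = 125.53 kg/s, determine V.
Formula: \dot{m} = \rho A V
Substituting knowns: 125.53 = 1000·0.0467·V
Solving for V: V = 125.53/(1000·0.0467) = 2.688 m/s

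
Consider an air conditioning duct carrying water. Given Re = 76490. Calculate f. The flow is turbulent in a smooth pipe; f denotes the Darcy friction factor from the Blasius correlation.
Formula: f = \frac{0.316}{Re^{0.25}}
f = 0.316/76490^0.25 = 0.019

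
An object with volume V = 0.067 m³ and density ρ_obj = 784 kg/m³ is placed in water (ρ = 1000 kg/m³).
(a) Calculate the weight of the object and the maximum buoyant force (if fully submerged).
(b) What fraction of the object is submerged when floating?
(a) W=rho_obj*g*V=784*9.81*0.067=515.3 N; F_B(max)=rho*g*V=1000*9.81*0.067=657.3 N
(b) Floating fraction=rho_obj/rho=784/1000=0.784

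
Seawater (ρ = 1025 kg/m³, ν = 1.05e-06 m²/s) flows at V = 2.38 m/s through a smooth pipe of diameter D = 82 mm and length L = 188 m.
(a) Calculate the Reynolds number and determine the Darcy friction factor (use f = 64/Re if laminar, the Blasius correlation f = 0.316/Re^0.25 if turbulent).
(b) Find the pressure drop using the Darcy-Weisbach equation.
(a) Re = V·D/ν = 2.38·0.082/1.05e-06 = 185870 → turbulent (Re > 4000); f = 0.316/Re^0.25 = 0.316/185870^0.25 = 0.015219 (Blasius is strictly valid for Re ≲ 1e5; used here as the smooth-pipe estimate the problem specifies)
(b) Darcy-Weisbach: ΔP = f·(L/D)·½ρV²/1000 = 0.015219·(188/0.082)·½·1025·2.38²/1000 = 101.3 kPa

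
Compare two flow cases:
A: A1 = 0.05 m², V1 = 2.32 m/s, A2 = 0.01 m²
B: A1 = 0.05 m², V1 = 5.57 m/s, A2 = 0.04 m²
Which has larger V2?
V2(A) = 11.6 m/s, V2(B) = 6.963 m/s. Answer: A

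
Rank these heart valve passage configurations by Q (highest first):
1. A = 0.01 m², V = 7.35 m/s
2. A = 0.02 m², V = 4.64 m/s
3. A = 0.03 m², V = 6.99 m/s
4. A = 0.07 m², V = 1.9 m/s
Case 1: Q = 73.5 L/s
Case 2: Q = 92.8 L/s
Case 3: Q = 209.7 L/s
Case 4: Q = 133 L/s
Ranking (highest first): 3, 4, 2, 1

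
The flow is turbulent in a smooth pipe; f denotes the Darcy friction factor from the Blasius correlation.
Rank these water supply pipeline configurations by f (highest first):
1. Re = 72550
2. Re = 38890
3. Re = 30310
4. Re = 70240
Case 1: f = 0.01925
Case 2: f = 0.0225
Case 3: f = 0.02395
Case 4: f = 0.01941
Ranking (highest first): 3, 2, 4, 1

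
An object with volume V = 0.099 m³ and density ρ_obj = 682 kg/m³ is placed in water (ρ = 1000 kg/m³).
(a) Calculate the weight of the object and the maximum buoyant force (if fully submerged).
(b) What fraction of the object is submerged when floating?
(a) W=rho_obj*g*V=682*9.81*0.099=662.4 N; F_B(max)=rho*g*V=1000*9.81*0.099=971.2 N
(b) Floating fraction=rho_obj/rho=682/1000=0.682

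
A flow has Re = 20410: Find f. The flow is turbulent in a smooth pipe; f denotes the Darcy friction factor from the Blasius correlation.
Formula: f = \frac{0.316}{Re^{0.25}}
f = 0.316/20410^0.25 = 0.02644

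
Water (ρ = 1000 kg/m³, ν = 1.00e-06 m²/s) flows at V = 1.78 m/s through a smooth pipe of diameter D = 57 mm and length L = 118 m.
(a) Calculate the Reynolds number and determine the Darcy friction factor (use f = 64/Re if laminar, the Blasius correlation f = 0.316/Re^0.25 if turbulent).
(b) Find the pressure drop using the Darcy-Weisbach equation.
(a) Re = V·D/ν = 1.78·0.057/1.00e-06 = 101460 → turbulent (Re > 4000); f = 0.316/Re^0.25 = 0.316/101460^0.25 = 0.017706 (Blasius is strictly valid for Re ≲ 1e5; used here as the smooth-pipe estimate the problem specifies)
(b) Darcy-Weisbach: ΔP = f·(L/D)·½ρV²/1000 = 0.017706·(118/0.057)·½·1000·1.78²/1000 = 58.07 kPa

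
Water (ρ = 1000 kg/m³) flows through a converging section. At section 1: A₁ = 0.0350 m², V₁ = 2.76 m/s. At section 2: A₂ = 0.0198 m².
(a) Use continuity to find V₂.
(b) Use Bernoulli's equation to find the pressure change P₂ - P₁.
(a) Continuity: A₁V₁=A₂V₂ -> V₂=A₁V₁/A₂=0.0350*2.76/0.0198=4.88 m/s
(b) Bernoulli: P₂-P₁=0.5*rho*(V₁^2-V₂^2)/1000=0.5*1000*(2.76^2-4.88^2)/1000=-8.098 kPa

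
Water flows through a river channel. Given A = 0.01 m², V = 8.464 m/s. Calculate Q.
Formula: Q = A V
Q = 0.01·8.464·1000 = 84.64 L/s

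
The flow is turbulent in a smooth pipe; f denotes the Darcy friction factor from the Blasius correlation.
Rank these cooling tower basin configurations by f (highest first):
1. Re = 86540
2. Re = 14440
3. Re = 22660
Case 1: f = 0.01842
Case 2: f = 0.02883
Case 3: f = 0.02576
Ranking (highest first): 2, 3, 1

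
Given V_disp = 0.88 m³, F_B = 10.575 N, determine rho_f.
Formula: F_B = \rho_f g V_{disp}
Substituting knowns: 10.575 = rho_f·9.81·0.88
Solving for rho_f: rho_f = 10.575/(9.81·0.88) = 1.225 kg/m³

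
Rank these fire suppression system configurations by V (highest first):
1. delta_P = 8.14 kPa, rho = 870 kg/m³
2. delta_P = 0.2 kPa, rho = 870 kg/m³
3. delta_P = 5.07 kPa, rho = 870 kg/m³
Case 1: V = 4.326 m/s
Case 2: V = 0.6781 m/s
Case 3: V = 3.414 m/s
Ranking (highest first): 1, 3, 2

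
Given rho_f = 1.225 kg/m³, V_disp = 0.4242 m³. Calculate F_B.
Formula: F_B = \rho_f g V_{disp}
F_B = 1.225·9.81·0.4242 = 5.098 N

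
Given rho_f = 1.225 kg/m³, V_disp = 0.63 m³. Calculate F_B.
Formula: F_B = \rho_f g V_{disp}
F_B = 1.225·9.81·0.63 = 7.571 N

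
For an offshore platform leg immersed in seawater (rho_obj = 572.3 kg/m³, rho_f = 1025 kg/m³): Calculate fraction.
Formula: f_{sub} = \frac{\rho_{obj}}{\rho_f}
fraction = 572.3/1025 = 0.5583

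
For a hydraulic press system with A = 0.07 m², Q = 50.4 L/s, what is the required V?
Formula: Q = A V
Substituting knowns: 50.4 = 0.07·V·1000
Solving for V: V = (50.4/1000)/0.07 = 0.72 m/s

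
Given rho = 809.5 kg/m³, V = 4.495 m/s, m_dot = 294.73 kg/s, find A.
Formula: \dot{m} = \rho A V
Substituting knowns: 294.73 = 809.5·A·4.495
Solving for A: A = 294.73/(809.5·4.495) = 0.081 m²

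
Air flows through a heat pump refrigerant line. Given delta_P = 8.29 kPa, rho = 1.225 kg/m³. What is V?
Formula: V = \sqrt{\frac{2 \Delta P}{\rho}}
V = √(2·(8.29·1000)/1.225) = 116.3 m/s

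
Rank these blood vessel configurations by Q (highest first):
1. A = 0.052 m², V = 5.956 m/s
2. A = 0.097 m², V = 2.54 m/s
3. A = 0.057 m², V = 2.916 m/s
Case 1: Q = 309.7 L/s
Case 2: Q = 246.4 L/s
Case 3: Q = 166.2 L/s
Ranking (highest first): 1, 2, 3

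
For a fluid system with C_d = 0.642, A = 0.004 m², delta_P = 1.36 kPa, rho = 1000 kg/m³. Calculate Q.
Formula: Q = C_d A \sqrt{\frac{2 \Delta P}{\rho}}
Q = 0.642·0.004·√(2·(1.36·1000)/1000)·1000 = 4.235 L/s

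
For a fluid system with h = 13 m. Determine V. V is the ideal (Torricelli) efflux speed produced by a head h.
Formula: V = \sqrt{2 g h}
V = √(2·9.81·13) = 15.97 m/s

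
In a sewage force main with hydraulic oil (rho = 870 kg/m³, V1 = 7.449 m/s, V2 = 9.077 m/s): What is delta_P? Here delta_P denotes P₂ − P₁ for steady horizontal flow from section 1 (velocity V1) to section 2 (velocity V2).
Formula: \Delta P = \frac{1}{2} \rho (V_1^2 - V_2^2)
delta_P = 0.5·870·(7.449² − 9.077²)/1000 = -11.7 kPa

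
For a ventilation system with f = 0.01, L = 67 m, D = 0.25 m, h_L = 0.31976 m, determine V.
Formula: h_L = f \frac{L}{D} \frac{V^2}{2g}
Substituting knowns: 0.31976 = 0.01·(67/0.25)·V²/(2·9.81)
Solving for V: V = √(0.31976·2·9.81/(0.01·(67/0.25))) = 1.53 m/s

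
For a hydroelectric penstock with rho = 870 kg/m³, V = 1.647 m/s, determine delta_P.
Formula: V = \sqrt{\frac{2 \Delta P}{\rho}}
Substituting knowns: 1.647 = √(2·(delta_P·1000)/870)
Solving for delta_P: delta_P = 1.647²·870/2/1000 = 1.18 kPa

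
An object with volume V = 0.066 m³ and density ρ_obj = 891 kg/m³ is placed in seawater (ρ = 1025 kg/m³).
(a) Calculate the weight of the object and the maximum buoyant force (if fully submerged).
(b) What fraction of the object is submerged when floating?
(a) W=rho_obj*g*V=891*9.81*0.066=576.9 N; F_B(max)=rho*g*V=1025*9.81*0.066=663.6 N
(b) Floating fraction=rho_obj/rho=891/1025=0.869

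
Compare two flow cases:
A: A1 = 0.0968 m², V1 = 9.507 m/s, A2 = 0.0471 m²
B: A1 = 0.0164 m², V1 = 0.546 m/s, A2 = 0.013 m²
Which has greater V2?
V2(A) = 19.54 m/s, V2(B) = 0.6888 m/s. Answer: A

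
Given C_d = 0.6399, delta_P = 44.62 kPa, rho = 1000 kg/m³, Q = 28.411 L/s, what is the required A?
Formula: Q = C_d A \sqrt{\frac{2 \Delta P}{\rho}}
Substituting knowns: 28.411 = 0.6399·A·√(2·(44.62·1000)/1000)·1000
Solving for A: A = (28.411/1000)/(0.6399·√(2·(44.62·1000)/1000)) = 0.0047 m²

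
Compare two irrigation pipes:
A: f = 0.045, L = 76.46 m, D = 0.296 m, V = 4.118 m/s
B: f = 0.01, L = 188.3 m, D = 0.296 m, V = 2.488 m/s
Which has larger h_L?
h_L(A) = 10.05 m, h_L(B) = 2.007 m. Answer: A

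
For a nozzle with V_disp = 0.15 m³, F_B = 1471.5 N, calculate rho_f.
Formula: F_B = \rho_f g V_{disp}
Substituting knowns: 1471.5 = rho_f·9.81·0.15
Solving for rho_f: rho_f = 1471.5/(9.81·0.15) = 1000 kg/m³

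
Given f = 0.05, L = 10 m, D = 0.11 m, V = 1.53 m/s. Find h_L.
Formula: h_L = f \frac{L}{D} \frac{V^2}{2g}
h_L = 0.05·(10/0.11)·1.53²/(2·9.81) = 0.5423 m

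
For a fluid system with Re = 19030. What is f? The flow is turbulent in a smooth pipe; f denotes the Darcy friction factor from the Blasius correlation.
Formula: f = \frac{0.316}{Re^{0.25}}
f = 0.316/19030^0.25 = 0.0269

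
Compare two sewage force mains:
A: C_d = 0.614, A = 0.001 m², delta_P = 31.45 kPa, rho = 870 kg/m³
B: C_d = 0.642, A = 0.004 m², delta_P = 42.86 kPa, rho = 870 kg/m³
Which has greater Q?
Q(A) = 5.221 L/s, Q(B) = 25.49 L/s. Answer: B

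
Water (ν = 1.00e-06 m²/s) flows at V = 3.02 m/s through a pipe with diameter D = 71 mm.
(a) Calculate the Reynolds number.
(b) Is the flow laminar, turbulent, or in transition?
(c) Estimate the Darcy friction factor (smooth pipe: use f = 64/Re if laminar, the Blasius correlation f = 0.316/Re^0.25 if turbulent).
(a) Re = V·D/ν = 3.02·0.071/1.00e-06 = 214420
(b) Flow regime: turbulent (Re > 4000)
(c) Friction factor: f = 0.316/Re^0.25 = 0.316/214420^0.25 = 0.01468 (Blasius is strictly valid for Re ≲ 1e5; used here as the smooth-pipe estimate the problem specifies)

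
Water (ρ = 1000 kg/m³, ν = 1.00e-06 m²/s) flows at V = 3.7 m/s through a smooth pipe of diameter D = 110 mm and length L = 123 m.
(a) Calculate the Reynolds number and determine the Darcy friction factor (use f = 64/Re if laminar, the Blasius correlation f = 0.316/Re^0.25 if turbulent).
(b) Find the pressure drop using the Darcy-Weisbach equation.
(a) Re = V·D/ν = 3.7·0.11/1.00e-06 = 407000 → turbulent (Re > 4000); f = 0.316/Re^0.25 = 0.316/407000^0.25 = 0.012511 (Blasius is strictly valid for Re ≲ 1e5; used here as the smooth-pipe estimate the problem specifies)
(b) Darcy-Weisbach: ΔP = f·(L/D)·½ρV²/1000 = 0.012511·(123/0.110)·½·1000·3.7²/1000 = 95.76 kPa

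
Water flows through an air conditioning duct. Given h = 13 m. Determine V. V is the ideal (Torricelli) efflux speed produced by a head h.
Formula: V = \sqrt{2 g h}
V = √(2·9.81·13) = 15.97 m/s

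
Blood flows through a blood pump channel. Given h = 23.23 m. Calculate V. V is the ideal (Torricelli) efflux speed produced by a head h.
Formula: V = \sqrt{2 g h}
V = √(2·9.81·23.23) = 21.35 m/s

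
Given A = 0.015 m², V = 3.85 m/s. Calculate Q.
Formula: Q = A V
Q = 0.015·3.85·1000 = 57.75 L/s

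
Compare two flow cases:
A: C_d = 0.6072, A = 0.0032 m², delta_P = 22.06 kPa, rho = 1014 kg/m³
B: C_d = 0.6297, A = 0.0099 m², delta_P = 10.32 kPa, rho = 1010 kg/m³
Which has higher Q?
Q(A) = 12.82 L/s, Q(B) = 28.18 L/s. Answer: B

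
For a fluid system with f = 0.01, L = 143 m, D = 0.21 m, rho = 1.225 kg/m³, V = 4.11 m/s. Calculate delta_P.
Formula: \Delta P = f \frac{L}{D} \frac{\rho V^2}{2}
delta_P = 0.01·(143/0.21)·0.5·1.225·4.11²/1000 = 0.07045 kPa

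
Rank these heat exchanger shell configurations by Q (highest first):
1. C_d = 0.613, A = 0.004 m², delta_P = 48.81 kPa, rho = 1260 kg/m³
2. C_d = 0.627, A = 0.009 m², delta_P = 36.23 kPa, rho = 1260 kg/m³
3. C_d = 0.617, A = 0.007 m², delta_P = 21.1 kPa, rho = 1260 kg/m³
Case 1: Q = 21.58 L/s
Case 2: Q = 42.79 L/s
Case 3: Q = 25 L/s
Ranking (highest first): 2, 3, 1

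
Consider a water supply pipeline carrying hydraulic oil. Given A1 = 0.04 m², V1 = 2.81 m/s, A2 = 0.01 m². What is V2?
Formula: V_2 = \frac{A_1 V_1}{A_2}
V2 = 0.04·2.81/0.01 = 11.24 m/s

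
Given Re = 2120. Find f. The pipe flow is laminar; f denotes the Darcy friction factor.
Formula: f = \frac{64}{Re}
f = 64/2120 = 0.03019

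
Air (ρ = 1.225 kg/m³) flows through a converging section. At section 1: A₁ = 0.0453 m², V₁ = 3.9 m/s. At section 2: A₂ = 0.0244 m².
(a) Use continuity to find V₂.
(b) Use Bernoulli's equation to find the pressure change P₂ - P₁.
(a) Continuity: A₁V₁=A₂V₂ -> V₂=A₁V₁/A₂=0.0453*3.9/0.0244=7.24 m/s
(b) Bernoulli: P₂-P₁=0.5*rho*(V₁^2-V₂^2)/1000=0.5*1.225*(3.9^2-7.24^2)/1000=-0.02279 kPa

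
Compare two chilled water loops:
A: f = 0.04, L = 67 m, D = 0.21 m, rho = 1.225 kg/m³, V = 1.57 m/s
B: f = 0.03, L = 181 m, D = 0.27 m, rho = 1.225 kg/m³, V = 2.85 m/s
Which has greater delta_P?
delta_P(A) = 0.01927 kPa, delta_P(B) = 0.1001 kPa. Answer: B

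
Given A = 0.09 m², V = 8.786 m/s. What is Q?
Formula: Q = A V
Q = 0.09·8.786·1000 = 790.7 L/s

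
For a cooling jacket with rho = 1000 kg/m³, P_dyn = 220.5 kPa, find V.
Formula: P_{dyn} = \frac{1}{2} \rho V^2
Substituting knowns: 220.5 = 0.5·1000·V²/1000
Solving for V: V = √(2·(220.5·1000)/1000) = 21 m/s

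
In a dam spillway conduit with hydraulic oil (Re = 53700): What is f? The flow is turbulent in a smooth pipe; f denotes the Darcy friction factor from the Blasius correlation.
Formula: f = \frac{0.316}{Re^{0.25}}
f = 0.316/53700^0.25 = 0.02076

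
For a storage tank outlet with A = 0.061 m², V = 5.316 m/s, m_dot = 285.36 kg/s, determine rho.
Formula: \dot{m} = \rho A V
Substituting knowns: 285.36 = rho·0.061·5.316
Solving for rho: rho = 285.36/(0.061·5.316) = 880 kg/m³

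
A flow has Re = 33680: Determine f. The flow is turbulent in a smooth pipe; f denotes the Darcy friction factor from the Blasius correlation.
Formula: f = \frac{0.316}{Re^{0.25}}
f = 0.316/33680^0.25 = 0.02333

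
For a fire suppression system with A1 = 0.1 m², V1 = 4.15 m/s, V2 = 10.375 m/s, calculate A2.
Formula: V_2 = \frac{A_1 V_1}{A_2}
Substituting knowns: 10.375 = 0.1·4.15/A2
Solving for A2: A2 = 0.1·4.15/10.375 = 0.04 m²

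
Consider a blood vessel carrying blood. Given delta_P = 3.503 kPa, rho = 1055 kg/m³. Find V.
Formula: V = \sqrt{\frac{2 \Delta P}{\rho}}
V = √(2·(3.503·1000)/1055) = 2.577 m/s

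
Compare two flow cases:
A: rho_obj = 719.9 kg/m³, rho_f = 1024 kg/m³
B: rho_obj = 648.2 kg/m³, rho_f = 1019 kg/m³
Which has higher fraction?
fraction(A) = 0.703, fraction(B) = 0.6361. Answer: A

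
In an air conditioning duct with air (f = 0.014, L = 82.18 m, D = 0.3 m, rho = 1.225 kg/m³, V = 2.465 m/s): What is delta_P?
Formula: \Delta P = f \frac{L}{D} \frac{\rho V^2}{2}
delta_P = 0.014·(82.18/0.3)·0.5·1.225·2.465²/1000 = 0.01427 kPa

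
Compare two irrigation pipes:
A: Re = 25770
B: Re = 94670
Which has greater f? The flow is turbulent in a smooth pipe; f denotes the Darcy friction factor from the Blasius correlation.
f(A) = 0.02494, f(B) = 0.01801. Answer: A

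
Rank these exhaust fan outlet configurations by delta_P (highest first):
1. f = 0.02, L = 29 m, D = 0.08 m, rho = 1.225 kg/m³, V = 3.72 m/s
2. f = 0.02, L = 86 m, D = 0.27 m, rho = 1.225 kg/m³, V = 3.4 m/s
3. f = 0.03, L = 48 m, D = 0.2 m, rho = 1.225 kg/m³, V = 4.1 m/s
Case 1: delta_P = 0.06145 kPa
Case 2: delta_P = 0.04511 kPa
Case 3: delta_P = 0.07413 kPa
Ranking (highest first): 3, 1, 2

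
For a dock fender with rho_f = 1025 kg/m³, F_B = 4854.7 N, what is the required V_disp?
Formula: F_B = \rho_f g V_{disp}
Substituting knowns: 4854.7 = 1025·9.81·V_disp
Solving for V_disp: V_disp = 4854.7/(1025·9.81) = 0.4828 m³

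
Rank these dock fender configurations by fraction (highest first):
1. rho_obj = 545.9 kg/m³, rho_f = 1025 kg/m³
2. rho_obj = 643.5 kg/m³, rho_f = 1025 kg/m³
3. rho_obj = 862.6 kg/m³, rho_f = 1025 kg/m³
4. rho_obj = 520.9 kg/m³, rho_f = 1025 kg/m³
Case 1: fraction = 0.5326
Case 2: fraction = 0.6278
Case 3: fraction = 0.8416
Case 4: fraction = 0.5082
Ranking (highest first): 3, 2, 1, 4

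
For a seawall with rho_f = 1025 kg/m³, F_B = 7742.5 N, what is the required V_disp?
Formula: F_B = \rho_f g V_{disp}
Substituting knowns: 7742.5 = 1025·9.81·V_disp
Solving for V_disp: V_disp = 7742.5/(1025·9.81) = 0.77 m³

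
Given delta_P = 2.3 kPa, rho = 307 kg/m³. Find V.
Formula: V = \sqrt{\frac{2 \Delta P}{\rho}}
V = √(2·(2.3·1000)/307) = 3.871 m/s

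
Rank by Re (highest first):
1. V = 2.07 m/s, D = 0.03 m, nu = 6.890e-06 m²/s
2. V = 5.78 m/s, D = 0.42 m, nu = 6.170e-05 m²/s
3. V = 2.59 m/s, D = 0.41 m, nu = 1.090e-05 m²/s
Case 1: Re = 9013
Case 2: Re = 39345
Case 3: Re = 97422
Ranking (highest first): 3, 2, 1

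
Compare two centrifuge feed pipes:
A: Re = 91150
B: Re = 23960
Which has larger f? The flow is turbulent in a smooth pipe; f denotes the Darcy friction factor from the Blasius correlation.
f(A) = 0.01819, f(B) = 0.0254. Answer: B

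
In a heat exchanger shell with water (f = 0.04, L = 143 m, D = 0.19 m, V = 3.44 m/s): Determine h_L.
Formula: h_L = f \frac{L}{D} \frac{V^2}{2g}
h_L = 0.04·(143/0.19)·3.44²/(2·9.81) = 18.16 m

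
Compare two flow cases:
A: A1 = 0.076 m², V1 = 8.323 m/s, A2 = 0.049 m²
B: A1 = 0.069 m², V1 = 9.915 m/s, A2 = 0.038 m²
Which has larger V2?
V2(A) = 12.91 m/s, V2(B) = 18 m/s. Answer: B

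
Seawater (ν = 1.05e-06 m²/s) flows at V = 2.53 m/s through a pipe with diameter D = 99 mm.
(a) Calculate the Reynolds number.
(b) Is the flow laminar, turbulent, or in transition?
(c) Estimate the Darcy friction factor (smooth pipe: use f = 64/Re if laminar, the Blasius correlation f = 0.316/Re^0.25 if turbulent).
(a) Re = V·D/ν = 2.53·0.099/1.05e-06 = 238540
(b) Flow regime: turbulent (Re > 4000)
(c) Friction factor: f = 0.316/Re^0.25 = 0.316/238540^0.25 = 0.0143 (Blasius is strictly valid for Re ≲ 1e5; used here as the smooth-pipe estimate the problem specifies)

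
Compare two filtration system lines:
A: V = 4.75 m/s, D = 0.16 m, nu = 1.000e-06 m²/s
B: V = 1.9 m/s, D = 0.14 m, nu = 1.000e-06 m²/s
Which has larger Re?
Re(A) = 760000, Re(B) = 266000. Answer: A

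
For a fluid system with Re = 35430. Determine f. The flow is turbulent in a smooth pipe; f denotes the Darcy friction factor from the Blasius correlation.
Formula: f = \frac{0.316}{Re^{0.25}}
f = 0.316/35430^0.25 = 0.02303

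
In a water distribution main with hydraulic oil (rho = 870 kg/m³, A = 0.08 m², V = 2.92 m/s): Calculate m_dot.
Formula: \dot{m} = \rho A V
m_dot = 870·0.08·2.92 = 203.2 kg/s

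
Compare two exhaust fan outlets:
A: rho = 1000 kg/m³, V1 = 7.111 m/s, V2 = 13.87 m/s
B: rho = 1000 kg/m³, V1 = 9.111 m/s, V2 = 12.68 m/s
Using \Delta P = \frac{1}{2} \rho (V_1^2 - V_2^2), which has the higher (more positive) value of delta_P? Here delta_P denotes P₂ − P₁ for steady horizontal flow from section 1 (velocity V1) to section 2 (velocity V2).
delta_P(A) = -70.91 kPa, delta_P(B) = -38.89 kPa. Answer: B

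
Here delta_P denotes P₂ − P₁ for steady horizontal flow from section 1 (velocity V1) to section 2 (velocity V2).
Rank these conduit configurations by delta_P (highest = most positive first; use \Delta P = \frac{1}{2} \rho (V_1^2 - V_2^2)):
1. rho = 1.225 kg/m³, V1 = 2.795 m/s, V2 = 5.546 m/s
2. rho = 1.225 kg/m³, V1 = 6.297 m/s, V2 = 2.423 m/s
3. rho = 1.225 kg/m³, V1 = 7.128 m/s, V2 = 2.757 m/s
Case 1: delta_P = -0.01405 kPa
Case 2: delta_P = 0.02069 kPa
Case 3: delta_P = 0.02646 kPa
Ranking (highest first): 3, 2, 1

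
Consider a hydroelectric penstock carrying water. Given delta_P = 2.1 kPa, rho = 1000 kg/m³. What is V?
Formula: V = \sqrt{\frac{2 \Delta P}{\rho}}
V = √(2·(2.1·1000)/1000) = 2.049 m/s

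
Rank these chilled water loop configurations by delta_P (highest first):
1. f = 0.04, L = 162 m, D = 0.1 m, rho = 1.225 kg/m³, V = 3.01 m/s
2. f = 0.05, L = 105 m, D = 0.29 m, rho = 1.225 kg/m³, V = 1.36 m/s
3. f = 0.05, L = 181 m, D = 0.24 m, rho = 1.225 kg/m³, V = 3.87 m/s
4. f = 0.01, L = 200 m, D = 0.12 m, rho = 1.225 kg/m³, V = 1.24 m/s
Case 1: delta_P = 0.3596 kPa
Case 2: delta_P = 0.02051 kPa
Case 3: delta_P = 0.3459 kPa
Case 4: delta_P = 0.0157 kPa
Ranking (highest first): 1, 3, 2, 4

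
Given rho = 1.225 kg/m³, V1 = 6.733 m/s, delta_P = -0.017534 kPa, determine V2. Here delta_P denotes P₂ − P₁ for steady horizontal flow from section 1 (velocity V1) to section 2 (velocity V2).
Formula: \Delta P = \frac{1}{2} \rho (V_1^2 - V_2^2)
Substituting knowns: -0.017534 = 0.5·1.225·(6.733² − V2²)/1000
Solving for V2: V2 = √(6.733² − 2·(-0.017534·1000)/1.225) = 8.6 m/s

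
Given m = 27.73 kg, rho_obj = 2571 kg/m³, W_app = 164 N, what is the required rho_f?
Formula: W_{app} = mg\left(1 - \frac{\rho_f}{\rho_{obj}}\right)
Substituting knowns: 164 = 27.73·9.81·(1 − rho_f/2571)
Solving for rho_f: rho_f = 2571·(1 − 164/(27.73·9.81)) = 1021 kg/m³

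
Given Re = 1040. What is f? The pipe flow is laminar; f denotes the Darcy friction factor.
Formula: f = \frac{64}{Re}
f = 64/1040 = 0.06154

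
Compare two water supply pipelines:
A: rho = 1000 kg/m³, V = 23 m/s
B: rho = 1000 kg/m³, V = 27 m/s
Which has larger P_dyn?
P_dyn(A) = 264.5 kPa, P_dyn(B) = 364.5 kPa. Answer: B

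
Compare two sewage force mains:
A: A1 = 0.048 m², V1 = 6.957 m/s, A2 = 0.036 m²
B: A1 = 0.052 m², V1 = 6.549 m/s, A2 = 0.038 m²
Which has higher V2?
V2(A) = 9.276 m/s, V2(B) = 8.962 m/s. Answer: A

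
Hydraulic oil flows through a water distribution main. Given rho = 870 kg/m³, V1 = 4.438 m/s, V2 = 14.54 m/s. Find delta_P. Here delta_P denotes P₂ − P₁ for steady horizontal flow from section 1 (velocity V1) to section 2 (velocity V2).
Formula: \Delta P = \frac{1}{2} \rho (V_1^2 - V_2^2)
delta_P = 0.5·870·(4.438² − 14.54²)/1000 = -83.4 kPa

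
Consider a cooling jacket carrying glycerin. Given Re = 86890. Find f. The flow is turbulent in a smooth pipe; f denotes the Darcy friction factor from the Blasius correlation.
Formula: f = \frac{0.316}{Re^{0.25}}
f = 0.316/86890^0.25 = 0.01841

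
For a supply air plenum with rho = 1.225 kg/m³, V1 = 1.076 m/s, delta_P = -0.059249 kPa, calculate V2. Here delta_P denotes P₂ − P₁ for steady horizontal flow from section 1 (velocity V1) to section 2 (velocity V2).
Formula: \Delta P = \frac{1}{2} \rho (V_1^2 - V_2^2)
Substituting knowns: -0.059249 = 0.5·1.225·(1.076² − V2²)/1000
Solving for V2: V2 = √(1.076² − 2·(-0.059249·1000)/1.225) = 9.894 m/s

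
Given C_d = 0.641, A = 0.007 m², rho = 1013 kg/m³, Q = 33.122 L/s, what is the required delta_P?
Formula: Q = C_d A \sqrt{\frac{2 \Delta P}{\rho}}
Substituting knowns: 33.122 = 0.641·0.007·√(2·(delta_P·1000)/1013)·1000
Solving for delta_P: delta_P = ((33.122/1000)/(0.641·0.007))²·1013/2/1000 = 27.6 kPa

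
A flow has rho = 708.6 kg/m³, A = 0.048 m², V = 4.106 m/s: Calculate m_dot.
Formula: \dot{m} = \rho A V
m_dot = 708.6·0.048·4.106 = 139.7 kg/s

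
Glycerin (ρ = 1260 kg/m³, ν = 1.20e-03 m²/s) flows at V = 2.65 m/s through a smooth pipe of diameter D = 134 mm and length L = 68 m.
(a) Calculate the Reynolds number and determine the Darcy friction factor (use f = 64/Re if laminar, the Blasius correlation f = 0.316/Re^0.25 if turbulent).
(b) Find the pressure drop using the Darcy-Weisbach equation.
(a) Re = V·D/ν = 2.65·0.134/1.20e-03 = 295.92 → laminar (Re < 2300); f = 64/Re = 64/295.92 = 0.21627
(b) Darcy-Weisbach: ΔP = f·(L/D)·½ρV²/1000 = 0.21627·(68/0.134)·½·1260·2.65²/1000 = 485.5 kPa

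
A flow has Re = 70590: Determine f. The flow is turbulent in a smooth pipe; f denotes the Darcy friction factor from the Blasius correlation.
Formula: f = \frac{0.316}{Re^{0.25}}
f = 0.316/70590^0.25 = 0.01939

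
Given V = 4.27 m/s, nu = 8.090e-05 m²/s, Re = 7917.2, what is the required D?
Formula: Re = \frac{V D}{\nu}
Substituting knowns: 7917.2 = 4.27·D/8.090e-05
Solving for D: D = 7917.2·8.090e-05/4.27 = 0.15 m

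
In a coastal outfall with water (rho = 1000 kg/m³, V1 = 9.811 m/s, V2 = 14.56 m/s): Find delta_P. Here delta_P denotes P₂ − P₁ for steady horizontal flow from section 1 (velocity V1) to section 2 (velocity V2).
Formula: \Delta P = \frac{1}{2} \rho (V_1^2 - V_2^2)
delta_P = 0.5·1000·(9.811² − 14.56²)/1000 = -57.87 kPa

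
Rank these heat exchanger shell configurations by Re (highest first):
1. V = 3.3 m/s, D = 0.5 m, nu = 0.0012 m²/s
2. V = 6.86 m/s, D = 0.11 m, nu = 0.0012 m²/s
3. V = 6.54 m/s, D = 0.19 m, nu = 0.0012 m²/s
Case 1: Re = 1375
Case 2: Re = 628.8
Case 3: Re = 1036
Ranking (highest first): 1, 3, 2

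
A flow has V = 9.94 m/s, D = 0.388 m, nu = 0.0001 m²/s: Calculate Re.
Formula: Re = \frac{V D}{\nu}
Re = 9.94·0.388/0.0001 = 38567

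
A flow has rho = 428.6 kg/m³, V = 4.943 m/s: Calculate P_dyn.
Formula: P_{dyn} = \frac{1}{2} \rho V^2
P_dyn = 0.5·428.6·4.943²/1000 = 5.236 kPa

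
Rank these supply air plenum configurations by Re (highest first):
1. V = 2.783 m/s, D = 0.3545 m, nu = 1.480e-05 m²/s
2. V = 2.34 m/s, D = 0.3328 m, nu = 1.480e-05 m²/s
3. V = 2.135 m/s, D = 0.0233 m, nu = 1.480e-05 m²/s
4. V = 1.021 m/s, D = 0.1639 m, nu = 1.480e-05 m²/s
Case 1: Re = 66660
Case 2: Re = 52618
Case 3: Re = 3361
Case 4: Re = 11307
Ranking (highest first): 1, 2, 4, 3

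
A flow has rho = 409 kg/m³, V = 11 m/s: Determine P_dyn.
Formula: P_{dyn} = \frac{1}{2} \rho V^2
P_dyn = 0.5·409·11²/1000 = 24.74 kPa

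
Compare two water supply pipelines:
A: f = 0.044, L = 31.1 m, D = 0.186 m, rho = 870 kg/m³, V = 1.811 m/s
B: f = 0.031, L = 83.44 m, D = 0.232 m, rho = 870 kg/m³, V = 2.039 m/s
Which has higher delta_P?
delta_P(A) = 10.5 kPa, delta_P(B) = 20.16 kPa. Answer: B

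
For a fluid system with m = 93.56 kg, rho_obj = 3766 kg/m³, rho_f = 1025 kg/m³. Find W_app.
Formula: W_{app} = mg\left(1 - \frac{\rho_f}{\rho_{obj}}\right)
W_app = 93.56·9.81·(1 − 1025/3766) = 668 N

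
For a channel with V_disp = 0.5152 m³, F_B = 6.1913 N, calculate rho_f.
Formula: F_B = \rho_f g V_{disp}
Substituting knowns: 6.1913 = rho_f·9.81·0.5152
Solving for rho_f: rho_f = 6.1913/(9.81·0.5152) = 1.225 kg/m³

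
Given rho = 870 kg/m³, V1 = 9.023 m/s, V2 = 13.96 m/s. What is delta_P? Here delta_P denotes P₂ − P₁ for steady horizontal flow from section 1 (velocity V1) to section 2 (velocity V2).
Formula: \Delta P = \frac{1}{2} \rho (V_1^2 - V_2^2)
delta_P = 0.5·870·(9.023² − 13.96²)/1000 = -49.36 kPa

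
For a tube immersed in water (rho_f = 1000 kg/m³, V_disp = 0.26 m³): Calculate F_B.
Formula: F_B = \rho_f g V_{disp}
F_B = 1000·9.81·0.26 = 2551 N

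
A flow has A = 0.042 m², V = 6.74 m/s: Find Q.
Formula: Q = A V
Q = 0.042·6.74·1000 = 283.1 L/s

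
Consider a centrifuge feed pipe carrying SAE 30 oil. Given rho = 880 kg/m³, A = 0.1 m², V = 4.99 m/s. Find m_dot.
Formula: \dot{m} = \rho A V
m_dot = 880·0.1·4.99 = 439.1 kg/s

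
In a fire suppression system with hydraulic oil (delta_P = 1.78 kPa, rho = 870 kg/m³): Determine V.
Formula: V = \sqrt{\frac{2 \Delta P}{\rho}}
V = √(2·(1.78·1000)/870) = 2.023 m/s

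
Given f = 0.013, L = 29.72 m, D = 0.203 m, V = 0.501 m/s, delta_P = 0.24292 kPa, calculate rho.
Formula: \Delta P = f \frac{L}{D} \frac{\rho V^2}{2}
Substituting knowns: 0.24292 = 0.013·(29.72/0.203)·0.5·rho·0.501²/1000
Solving for rho: rho = (0.24292·1000)/(0.013·(29.72/0.203)·0.5·0.501²) = 1017 kg/m³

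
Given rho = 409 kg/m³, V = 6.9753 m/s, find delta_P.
Formula: V = \sqrt{\frac{2 \Delta P}{\rho}}
Substituting knowns: 6.9753 = √(2·(delta_P·1000)/409)
Solving for delta_P: delta_P = 6.9753²·409/2/1000 = 9.95 kPa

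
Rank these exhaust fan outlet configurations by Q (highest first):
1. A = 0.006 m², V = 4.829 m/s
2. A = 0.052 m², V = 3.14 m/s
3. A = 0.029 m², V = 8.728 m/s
Case 1: Q = 28.97 L/s
Case 2: Q = 163.3 L/s
Case 3: Q = 253.1 L/s
Ranking (highest first): 3, 2, 1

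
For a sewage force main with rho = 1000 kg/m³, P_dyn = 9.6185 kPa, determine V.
Formula: P_{dyn} = \frac{1}{2} \rho V^2
Substituting knowns: 9.6185 = 0.5·1000·V²/1000
Solving for V: V = √(2·(9.6185·1000)/1000) = 4.386 m/s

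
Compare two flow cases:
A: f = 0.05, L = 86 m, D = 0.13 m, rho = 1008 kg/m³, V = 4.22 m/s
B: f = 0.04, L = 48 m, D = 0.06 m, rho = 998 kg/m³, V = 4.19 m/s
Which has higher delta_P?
delta_P(A) = 296.9 kPa, delta_P(B) = 280.3 kPa. Answer: A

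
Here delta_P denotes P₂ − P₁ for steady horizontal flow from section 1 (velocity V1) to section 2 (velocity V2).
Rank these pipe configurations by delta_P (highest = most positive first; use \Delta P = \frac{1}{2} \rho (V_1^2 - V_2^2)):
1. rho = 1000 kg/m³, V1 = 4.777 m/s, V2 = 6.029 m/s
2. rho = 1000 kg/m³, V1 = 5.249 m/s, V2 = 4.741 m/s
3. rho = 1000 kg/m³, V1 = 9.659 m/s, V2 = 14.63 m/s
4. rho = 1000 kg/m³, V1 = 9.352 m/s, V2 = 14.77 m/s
Case 1: delta_P = -6.765 kPa
Case 2: delta_P = 2.537 kPa
Case 3: delta_P = -60.37 kPa
Case 4: delta_P = -65.35 kPa
Ranking (highest first): 2, 1, 3, 4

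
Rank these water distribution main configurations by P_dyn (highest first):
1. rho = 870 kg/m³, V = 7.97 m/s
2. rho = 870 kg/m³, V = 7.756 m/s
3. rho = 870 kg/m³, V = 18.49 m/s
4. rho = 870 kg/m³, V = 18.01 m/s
Case 1: P_dyn = 27.63 kPa
Case 2: P_dyn = 26.17 kPa
Case 3: P_dyn = 148.7 kPa
Case 4: P_dyn = 141.1 kPa
Ranking (highest first): 3, 4, 1, 2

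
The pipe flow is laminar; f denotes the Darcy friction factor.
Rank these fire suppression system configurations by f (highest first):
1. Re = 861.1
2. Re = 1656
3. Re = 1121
Case 1: f = 0.07432
Case 2: f = 0.03865
Case 3: f = 0.05709
Ranking (highest first): 1, 3, 2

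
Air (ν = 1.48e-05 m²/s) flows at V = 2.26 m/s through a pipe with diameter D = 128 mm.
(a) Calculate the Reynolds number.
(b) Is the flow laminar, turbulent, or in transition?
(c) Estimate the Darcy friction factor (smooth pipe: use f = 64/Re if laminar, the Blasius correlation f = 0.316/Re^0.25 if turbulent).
(a) Re = V·D/ν = 2.26·0.128/1.48e-05 = 19546
(b) Flow regime: turbulent (Re > 4000)
(c) Friction factor: f = 0.316/Re^0.25 = 0.316/19546^0.25 = 0.02673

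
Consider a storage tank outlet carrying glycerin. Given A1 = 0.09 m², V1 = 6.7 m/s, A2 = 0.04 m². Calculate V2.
Formula: V_2 = \frac{A_1 V_1}{A_2}
V2 = 0.09·6.7/0.04 = 15.07 m/s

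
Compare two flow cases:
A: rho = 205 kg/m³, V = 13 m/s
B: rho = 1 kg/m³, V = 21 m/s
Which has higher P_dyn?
P_dyn(A) = 17.32 kPa, P_dyn(B) = 0.2205 kPa. Answer: A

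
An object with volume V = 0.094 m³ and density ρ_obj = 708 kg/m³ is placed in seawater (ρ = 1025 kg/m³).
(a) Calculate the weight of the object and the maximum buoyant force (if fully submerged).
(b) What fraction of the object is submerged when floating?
(a) W=rho_obj*g*V=708*9.81*0.094=652.9 N; F_B(max)=rho*g*V=1025*9.81*0.094=945.2 N
(b) Floating fraction=rho_obj/rho=708/1025=0.691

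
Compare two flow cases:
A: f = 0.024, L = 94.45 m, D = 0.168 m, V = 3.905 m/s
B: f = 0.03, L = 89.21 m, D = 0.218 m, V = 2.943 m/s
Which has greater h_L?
h_L(A) = 10.49 m, h_L(B) = 5.42 m. Answer: A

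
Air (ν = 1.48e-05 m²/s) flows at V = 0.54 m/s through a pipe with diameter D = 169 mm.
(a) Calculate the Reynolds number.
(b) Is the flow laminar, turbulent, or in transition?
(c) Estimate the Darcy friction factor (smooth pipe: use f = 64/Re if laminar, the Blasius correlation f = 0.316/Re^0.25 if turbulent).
(a) Re = V·D/ν = 0.54·0.169/1.48e-05 = 6166.2
(b) Flow regime: turbulent (Re > 4000)
(c) Friction factor: f = 0.316/Re^0.25 = 0.316/6166.2^0.25 = 0.03566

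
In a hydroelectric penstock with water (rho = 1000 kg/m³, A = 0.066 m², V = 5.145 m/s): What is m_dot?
Formula: \dot{m} = \rho A V
m_dot = 1000·0.066·5.145 = 339.6 kg/s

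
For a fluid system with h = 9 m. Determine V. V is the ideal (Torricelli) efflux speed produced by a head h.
Formula: V = \sqrt{2 g h}
V = √(2·9.81·9) = 13.29 m/s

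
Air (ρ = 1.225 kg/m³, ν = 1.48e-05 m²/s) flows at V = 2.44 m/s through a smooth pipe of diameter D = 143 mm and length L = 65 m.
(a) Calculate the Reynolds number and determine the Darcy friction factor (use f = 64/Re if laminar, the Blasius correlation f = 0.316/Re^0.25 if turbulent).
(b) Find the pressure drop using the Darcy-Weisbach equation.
(a) Re = V·D/ν = 2.44·0.143/1.48e-05 = 23576 → turbulent (Re > 4000); f = 0.316/Re^0.25 = 0.316/23576^0.25 = 0.025502
(b) Darcy-Weisbach: ΔP = f·(L/D)·½ρV²/1000 = 0.025502·(65/0.143)·½·1.225·2.44²/1000 = 0.04227 kPa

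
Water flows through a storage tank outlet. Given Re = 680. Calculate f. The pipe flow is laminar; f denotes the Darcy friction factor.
Formula: f = \frac{64}{Re}
f = 64/680 = 0.09412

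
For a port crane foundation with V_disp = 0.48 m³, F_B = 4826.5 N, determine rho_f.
Formula: F_B = \rho_f g V_{disp}
Substituting knowns: 4826.5 = rho_f·9.81·0.48
Solving for rho_f: rho_f = 4826.5/(9.81·0.48) = 1025 kg/m³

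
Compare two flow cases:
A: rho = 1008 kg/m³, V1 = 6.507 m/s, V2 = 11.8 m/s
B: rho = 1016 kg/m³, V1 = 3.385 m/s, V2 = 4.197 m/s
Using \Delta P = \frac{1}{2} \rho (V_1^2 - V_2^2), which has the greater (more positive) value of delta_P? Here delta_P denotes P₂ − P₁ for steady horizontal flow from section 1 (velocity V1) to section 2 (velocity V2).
delta_P(A) = -48.84 kPa, delta_P(B) = -3.128 kPa. Answer: B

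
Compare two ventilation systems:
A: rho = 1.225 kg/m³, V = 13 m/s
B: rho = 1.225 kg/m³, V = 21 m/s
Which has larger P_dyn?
P_dyn(A) = 0.1035 kPa, P_dyn(B) = 0.2701 kPa. Answer: B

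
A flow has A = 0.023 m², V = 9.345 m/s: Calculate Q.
Formula: Q = A V
Q = 0.023·9.345·1000 = 214.9 L/s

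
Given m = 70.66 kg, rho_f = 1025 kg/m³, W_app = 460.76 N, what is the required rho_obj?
Formula: W_{app} = mg\left(1 - \frac{\rho_f}{\rho_{obj}}\right)
Substituting knowns: 460.76 = 70.66·9.81·(1 − 1025/rho_obj)
Solving for rho_obj: rho_obj = 1025/(1 − 460.76/(70.66·9.81)) = 3057 kg/m³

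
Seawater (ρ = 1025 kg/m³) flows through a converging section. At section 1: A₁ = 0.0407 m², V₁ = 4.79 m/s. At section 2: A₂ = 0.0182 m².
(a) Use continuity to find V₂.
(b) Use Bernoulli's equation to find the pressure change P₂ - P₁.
(a) Continuity: A₁V₁=A₂V₂ -> V₂=A₁V₁/A₂=0.0407*4.79/0.0182=10.71 m/s
(b) Bernoulli: P₂-P₁=0.5*rho*(V₁^2-V₂^2)/1000=0.5*1025*(4.79^2-10.71^2)/1000=-47.03 kPa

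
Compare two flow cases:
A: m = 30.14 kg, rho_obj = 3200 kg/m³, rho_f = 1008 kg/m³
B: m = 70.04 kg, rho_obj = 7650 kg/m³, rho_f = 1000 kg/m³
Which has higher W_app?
W_app(A) = 202.5 N, W_app(B) = 597.3 N. Answer: B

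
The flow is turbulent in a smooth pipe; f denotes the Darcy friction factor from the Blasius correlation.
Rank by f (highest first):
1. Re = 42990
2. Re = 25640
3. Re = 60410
Case 1: f = 0.02195
Case 2: f = 0.02497
Case 3: f = 0.02016
Ranking (highest first): 2, 1, 3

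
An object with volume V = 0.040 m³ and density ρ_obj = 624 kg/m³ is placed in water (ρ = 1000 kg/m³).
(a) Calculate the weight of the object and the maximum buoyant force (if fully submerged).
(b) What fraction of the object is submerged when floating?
(a) W=rho_obj*g*V=624*9.81*0.040=244.9 N; F_B(max)=rho*g*V=1000*9.81*0.040=392.4 N
(b) Floating fraction=rho_obj/rho=624/1000=0.624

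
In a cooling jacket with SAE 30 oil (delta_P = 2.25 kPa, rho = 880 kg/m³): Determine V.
Formula: V = \sqrt{\frac{2 \Delta P}{\rho}}
V = √(2·(2.25·1000)/880) = 2.261 m/s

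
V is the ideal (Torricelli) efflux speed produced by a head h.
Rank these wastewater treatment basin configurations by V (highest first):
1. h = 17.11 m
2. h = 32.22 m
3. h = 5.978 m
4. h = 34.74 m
Case 1: V = 18.32 m/s
Case 2: V = 25.14 m/s
Case 3: V = 10.83 m/s
Case 4: V = 26.11 m/s
Ranking (highest first): 4, 2, 1, 3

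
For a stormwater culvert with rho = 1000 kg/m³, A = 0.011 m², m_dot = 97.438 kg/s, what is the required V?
Formula: \dot{m} = \rho A V
Substituting knowns: 97.438 = 1000·0.011·V
Solving for V: V = 97.438/(1000·0.011) = 8.858 m/s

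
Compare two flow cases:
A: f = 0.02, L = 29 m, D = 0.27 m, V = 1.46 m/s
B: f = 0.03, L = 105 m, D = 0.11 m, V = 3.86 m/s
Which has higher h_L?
h_L(A) = 0.2334 m, h_L(B) = 21.75 m. Answer: B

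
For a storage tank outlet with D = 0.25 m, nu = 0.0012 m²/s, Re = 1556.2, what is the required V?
Formula: Re = \frac{V D}{\nu}
Substituting knowns: 1556.2 = V·0.25/0.0012
Solving for V: V = 1556.2·0.0012/0.25 = 7.47 m/s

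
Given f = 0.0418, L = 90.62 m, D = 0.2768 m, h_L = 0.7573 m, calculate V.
Formula: h_L = f \frac{L}{D} \frac{V^2}{2g}
Substituting knowns: 0.7573 = 0.0418·(90.62/0.2768)·V²/(2·9.81)
Solving for V: V = √(0.7573·2·9.81/(0.0418·(90.62/0.2768))) = 1.042 m/s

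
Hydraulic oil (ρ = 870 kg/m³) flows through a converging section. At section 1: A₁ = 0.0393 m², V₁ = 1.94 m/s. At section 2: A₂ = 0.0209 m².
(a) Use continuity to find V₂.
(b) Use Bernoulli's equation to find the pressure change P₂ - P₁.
(a) Continuity: A₁V₁=A₂V₂ -> V₂=A₁V₁/A₂=0.0393*1.94/0.0209=3.65 m/s
(b) Bernoulli: P₂-P₁=0.5*rho*(V₁^2-V₂^2)/1000=0.5*870*(1.94^2-3.65^2)/1000=-4.158 kPa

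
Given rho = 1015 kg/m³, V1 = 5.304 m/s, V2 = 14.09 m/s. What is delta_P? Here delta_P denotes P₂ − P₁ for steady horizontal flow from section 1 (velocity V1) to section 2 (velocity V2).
Formula: \Delta P = \frac{1}{2} \rho (V_1^2 - V_2^2)
delta_P = 0.5·1015·(5.304² − 14.09²)/1000 = -86.48 kPa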